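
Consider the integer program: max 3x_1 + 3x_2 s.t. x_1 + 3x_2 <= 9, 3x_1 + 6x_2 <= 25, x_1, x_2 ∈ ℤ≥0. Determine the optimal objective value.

24

Relaxing integrality, the LP optimum is 25.00 at (x_1,x_2) = (8.33, 0), which is not an integer point.
(x_1,x_2)=(8,0) is feasible, giving 24.
(x_1,x_2)=(7,0) is feasible, giving 21.
Maximum is 24 at (x_1,x_2)=(8,0).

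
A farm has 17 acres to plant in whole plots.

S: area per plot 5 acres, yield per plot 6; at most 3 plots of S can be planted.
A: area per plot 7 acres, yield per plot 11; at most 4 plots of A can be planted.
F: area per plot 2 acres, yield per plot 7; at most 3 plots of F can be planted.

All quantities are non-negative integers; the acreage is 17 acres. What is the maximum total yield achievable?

This is a bounded integer knapsack.
F has the best ratio (7/2); taking only F gives at most 3×7 = 21 (stopped by the supply cap of 3).
Mixing does better — 2×S and 3×F: area 16 ≤ 17, yield 2·6 + 3·7 = 33.

33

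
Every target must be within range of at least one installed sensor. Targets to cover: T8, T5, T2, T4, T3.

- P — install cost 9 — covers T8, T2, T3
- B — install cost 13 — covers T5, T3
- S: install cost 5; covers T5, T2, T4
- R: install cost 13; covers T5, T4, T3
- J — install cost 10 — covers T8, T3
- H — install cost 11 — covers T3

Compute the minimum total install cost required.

Choose P and S: together they cover T8, T5, T2, T4, T3 — every target.
Total install cost: 9 + 5 = 14.

14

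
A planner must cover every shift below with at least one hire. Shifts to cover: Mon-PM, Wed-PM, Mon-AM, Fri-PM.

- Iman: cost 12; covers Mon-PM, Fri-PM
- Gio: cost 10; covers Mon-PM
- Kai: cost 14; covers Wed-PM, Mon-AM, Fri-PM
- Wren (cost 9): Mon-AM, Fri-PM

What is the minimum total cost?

The greedy cost-per-new-shift heuristic would pick Wren, Gio, and Kai for 33, but a cheaper cover exists.
Choose Gio and Kai: together they cover Mon-PM, Wed-PM, Mon-AM, Fri-PM — every shift.
Total cost: 10 + 14 = 24.
No cover costs less than 24.

24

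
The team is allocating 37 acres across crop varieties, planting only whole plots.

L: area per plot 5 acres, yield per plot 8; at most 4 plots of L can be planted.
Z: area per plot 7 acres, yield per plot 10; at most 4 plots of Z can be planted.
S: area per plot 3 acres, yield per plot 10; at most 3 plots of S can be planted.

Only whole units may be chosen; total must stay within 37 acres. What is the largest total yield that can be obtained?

72

4×L, 1×Z, and 3×S: area 36 ≤ 37, yield 4·8 + 1·10 + 3·10 = 72.
4×Z and 3×S: area 37 ≤ 37, yield 4·10 + 3·10 = 70.
Best is 72.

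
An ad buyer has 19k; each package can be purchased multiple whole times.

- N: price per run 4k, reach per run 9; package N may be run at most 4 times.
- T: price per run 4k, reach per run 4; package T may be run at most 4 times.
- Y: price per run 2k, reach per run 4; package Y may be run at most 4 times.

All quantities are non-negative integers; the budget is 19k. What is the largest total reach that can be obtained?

40

This is a bounded integer knapsack.
3×N and 3×Y: price 18 ≤ 19, reach 3·9 + 3·4 = 39.
4×N and 1×Y: price 18 ≤ 19, reach 4·9 + 1·4 = 40.
Best is 40.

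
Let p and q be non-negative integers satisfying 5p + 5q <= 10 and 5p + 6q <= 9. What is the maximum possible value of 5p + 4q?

(p,q)=(1,0): 5·1+5·0=5≤10, 5·1+6·0=5≤9, objective 5.
(p,q)=(0,1): 5·0+5·1=5≤10, 5·0+6·1=6≤9, objective 4.
(p,q)=(0,0): 5·0+5·0=0≤10, 5·0+6·0=0≤9, objective 0.
The best lattice point is (1,0), giving 5.

5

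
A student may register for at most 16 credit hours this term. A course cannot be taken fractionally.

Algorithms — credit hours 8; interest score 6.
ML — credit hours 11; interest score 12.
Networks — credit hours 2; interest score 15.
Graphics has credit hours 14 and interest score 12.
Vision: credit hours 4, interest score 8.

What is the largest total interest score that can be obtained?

This is a 0-1 knapsack instance.
Algorithms + Networks + Vision: credit hours 8 + 2 + 4 = 14 ≤ 16, interest score 6 + 15 + 8 = 29.
ML + Networks: credit hours 11 + 2 = 13 ≤ 16, interest score 12 + 15 = 27.
Best is Algorithms, Networks, and Vision with total interest score 29.

29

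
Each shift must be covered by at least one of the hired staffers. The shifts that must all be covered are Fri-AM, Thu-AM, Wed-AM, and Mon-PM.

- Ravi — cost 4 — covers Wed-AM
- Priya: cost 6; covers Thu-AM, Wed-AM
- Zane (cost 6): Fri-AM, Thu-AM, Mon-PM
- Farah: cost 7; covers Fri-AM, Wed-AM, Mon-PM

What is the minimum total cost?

10

This is a weighted set-cover instance.
Choose Ravi and Zane: together they cover Fri-AM, Thu-AM, Wed-AM, Mon-PM — every shift.
Total cost: 4 + 6 = 10.
No cover costs less than 10.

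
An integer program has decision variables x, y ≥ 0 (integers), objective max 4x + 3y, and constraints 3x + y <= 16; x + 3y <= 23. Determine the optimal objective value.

30

(x,y)=(3,6) is feasible, giving 30.
(x,y)=(2,7) is feasible, giving 29.
(x,y)=(3,5) is feasible, giving 27.
No feasible integer point exceeds 30.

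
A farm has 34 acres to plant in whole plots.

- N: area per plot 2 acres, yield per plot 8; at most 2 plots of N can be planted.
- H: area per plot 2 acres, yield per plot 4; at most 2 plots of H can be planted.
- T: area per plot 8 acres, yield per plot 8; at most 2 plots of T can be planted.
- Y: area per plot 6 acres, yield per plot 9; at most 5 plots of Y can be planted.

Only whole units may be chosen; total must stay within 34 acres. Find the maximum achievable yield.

61

This is a bounded integer knapsack.
N has the best ratio (8/2); taking only N gives at most 2×8 = 16 (stopped by the supply cap of 2).
Mixing does better — 2×N and 5×Y: area 34 ≤ 34, yield 2·8 + 5·9 = 61.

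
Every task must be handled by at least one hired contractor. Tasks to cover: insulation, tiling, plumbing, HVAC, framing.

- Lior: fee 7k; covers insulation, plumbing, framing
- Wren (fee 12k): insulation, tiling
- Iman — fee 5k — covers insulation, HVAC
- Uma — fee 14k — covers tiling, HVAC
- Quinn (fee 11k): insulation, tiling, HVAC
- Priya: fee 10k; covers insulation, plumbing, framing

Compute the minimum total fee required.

The greedy cost-per-new-task heuristic would pick Lior, Iman, and Quinn for 23, but a cheaper cover exists.
Choose Lior and Quinn: together they cover insulation, tiling, plumbing, HVAC, framing — every task.
Total fee: 7 + 11 = 18.
No cover costs less than 18.

18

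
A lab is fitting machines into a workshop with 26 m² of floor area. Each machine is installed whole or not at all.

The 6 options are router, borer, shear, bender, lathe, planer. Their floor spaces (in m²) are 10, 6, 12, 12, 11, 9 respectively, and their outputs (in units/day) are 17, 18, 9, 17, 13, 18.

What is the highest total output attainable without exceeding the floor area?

53

Allowing fractional choices, the relaxed optimum would be about 54.4, but machines are indivisible.
borer + lathe + planer: floor space 6 + 11 + 9 = 26 ≤ 26, output 18 + 13 + 18 = 49.
borer + planer: floor space 6 + 9 = 15 ≤ 26, output 18 + 18 = 36.
router + borer + planer: floor space 10 + 6 + 9 = 25 ≤ 26, output 17 + 18 + 18 = 53.
Best is router, borer, and planer with total output 53.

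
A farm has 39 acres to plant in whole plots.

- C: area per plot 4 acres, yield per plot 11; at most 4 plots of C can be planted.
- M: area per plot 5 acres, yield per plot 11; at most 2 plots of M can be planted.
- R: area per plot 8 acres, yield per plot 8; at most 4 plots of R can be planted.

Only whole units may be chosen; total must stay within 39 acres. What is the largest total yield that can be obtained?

This is a bounded integer knapsack.
C has the best ratio (11/4); taking only C gives at most 4×11 = 44 (stopped by the supply cap of 4).
Mixing does better — 4×C, 2×M, and 1×R: area 34 ≤ 39, yield 4·11 + 2·11 + 1·8 = 74.

74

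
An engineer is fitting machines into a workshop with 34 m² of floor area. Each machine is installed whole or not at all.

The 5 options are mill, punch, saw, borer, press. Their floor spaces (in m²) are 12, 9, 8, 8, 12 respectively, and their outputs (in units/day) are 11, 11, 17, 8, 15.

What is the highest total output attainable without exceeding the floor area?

43

Allowing fractional choices, the relaxed optimum would be about 48.0, but machines are indivisible.
saw + borer + press: floor space 8 + 8 + 12 = 28 ≤ 34, output 17 + 8 + 15 = 40.
punch + saw + press: floor space 9 + 8 + 12 = 29 ≤ 34, output 11 + 17 + 15 = 43.
mill + saw + press: floor space 12 + 8 + 12 = 32 ≤ 34, output 11 + 17 + 15 = 43.
The maximum output is 43; one optimal choice is punch, saw, and press.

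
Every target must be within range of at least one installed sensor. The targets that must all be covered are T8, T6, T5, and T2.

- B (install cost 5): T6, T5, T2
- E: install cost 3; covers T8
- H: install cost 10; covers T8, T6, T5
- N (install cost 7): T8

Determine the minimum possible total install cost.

8

Choose B and E: together they cover T8, T6, T5, T2 — every target.
Total install cost: 5 + 3 = 8.
No cover costs less than 8.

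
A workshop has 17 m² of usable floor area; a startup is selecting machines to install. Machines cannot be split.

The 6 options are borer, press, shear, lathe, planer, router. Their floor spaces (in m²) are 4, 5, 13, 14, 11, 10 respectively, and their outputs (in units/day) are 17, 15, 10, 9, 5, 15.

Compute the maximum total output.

32

This is an integer program with binary decision variables.
Allowing fractional choices, the relaxed optimum would be about 44.0, but machines are indivisible.
borer + press: floor space 4 + 5 = 9 ≤ 17, output 17 + 15 = 32.
borer + router: floor space 4 + 10 = 14 ≤ 17, output 17 + 15 = 32.
The maximum output is 32; one optimal choice is borer and press.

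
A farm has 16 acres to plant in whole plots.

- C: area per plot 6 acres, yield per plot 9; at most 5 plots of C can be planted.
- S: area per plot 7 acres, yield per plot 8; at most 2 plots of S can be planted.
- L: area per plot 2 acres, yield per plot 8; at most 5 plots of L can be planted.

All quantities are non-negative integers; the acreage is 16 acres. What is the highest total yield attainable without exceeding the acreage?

49

1×C and 5×L: area 16 ≤ 16, yield 1·9 + 5·8 = 49.
1×C and 4×L: area 14 ≤ 16, yield 1·9 + 4·8 = 41.
Best is 49.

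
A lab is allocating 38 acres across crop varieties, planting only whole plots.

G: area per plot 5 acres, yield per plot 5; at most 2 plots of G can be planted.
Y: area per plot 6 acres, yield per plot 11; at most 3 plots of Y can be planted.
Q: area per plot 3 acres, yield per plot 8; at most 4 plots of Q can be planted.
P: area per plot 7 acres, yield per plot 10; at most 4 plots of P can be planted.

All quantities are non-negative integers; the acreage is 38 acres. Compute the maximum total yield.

75

Q has the best ratio (8/3); taking only Q gives at most 4×8 = 32 (stopped by the supply cap of 4).
Mixing does better — 3×Y, 4×Q, and 1×P: area 37 ≤ 38, yield 3·11 + 4·8 + 1·10 = 75.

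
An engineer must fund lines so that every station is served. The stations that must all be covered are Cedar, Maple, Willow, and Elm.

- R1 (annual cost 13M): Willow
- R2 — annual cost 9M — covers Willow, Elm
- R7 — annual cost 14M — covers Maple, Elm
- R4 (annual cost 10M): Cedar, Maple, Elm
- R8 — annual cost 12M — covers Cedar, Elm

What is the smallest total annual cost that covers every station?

This is an integer covering problem.
Choose R2 and R4: together they cover Cedar, Maple, Willow, Elm — every station.
Total annual cost: 9 + 10 = 19.
No cover costs less than 19.

19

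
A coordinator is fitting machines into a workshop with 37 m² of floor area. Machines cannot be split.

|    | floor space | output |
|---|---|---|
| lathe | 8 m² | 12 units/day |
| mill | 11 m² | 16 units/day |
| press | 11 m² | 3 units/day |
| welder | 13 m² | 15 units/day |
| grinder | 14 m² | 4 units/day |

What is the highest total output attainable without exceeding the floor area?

This is an integer program with binary decision variables.
lathe + mill + grinder: floor space 8 + 11 + 14 = 33 ≤ 37, output 12 + 16 + 4 = 32.
lathe + mill + welder: floor space 8 + 11 + 13 = 32 ≤ 37, output 12 + 16 + 15 = 43.
mill + press + welder: floor space 11 + 11 + 13 = 35 ≤ 37, output 16 + 3 + 15 = 34.
Best is lathe, mill, and welder with total output 43.

43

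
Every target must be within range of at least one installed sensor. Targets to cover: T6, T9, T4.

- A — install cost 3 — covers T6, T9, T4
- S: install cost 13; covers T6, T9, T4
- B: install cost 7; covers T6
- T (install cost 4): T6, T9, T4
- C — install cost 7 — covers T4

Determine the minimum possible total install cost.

3

A alone covers T6, T9, T4 — every target.
Total install cost: 3.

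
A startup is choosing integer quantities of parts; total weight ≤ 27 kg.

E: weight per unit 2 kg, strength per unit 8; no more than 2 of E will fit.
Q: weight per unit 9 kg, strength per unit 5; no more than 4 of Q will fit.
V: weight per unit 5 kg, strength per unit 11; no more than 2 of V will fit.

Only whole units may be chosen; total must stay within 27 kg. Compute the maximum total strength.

Take 2×E, 1×Q, and 2×V: weight 23 ≤ 27, strength 2·8 + 1·5 + 2·11 = 43.
E has the best ratio (8/2) and is taken to its limit of 2; remaining capacity is filled optimally with the others.

43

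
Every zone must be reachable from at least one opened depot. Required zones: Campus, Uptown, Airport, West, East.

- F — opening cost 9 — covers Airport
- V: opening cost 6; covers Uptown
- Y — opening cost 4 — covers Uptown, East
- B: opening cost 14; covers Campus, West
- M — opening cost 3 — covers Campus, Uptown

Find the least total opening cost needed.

27

This is an integer covering problem.
The greedy cost-per-new-zone heuristic would pick M, Y, F, and B for 30, but a cheaper cover exists.
Choose F, Y, and B: together they cover Campus, Uptown, Airport, West, East — every zone.
Total opening cost: 9 + 4 + 14 = 27.
No cover costs less than 27.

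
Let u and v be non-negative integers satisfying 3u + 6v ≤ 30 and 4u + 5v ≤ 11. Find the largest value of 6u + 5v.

12

Relaxing integrality, the LP optimum is 16.50 at (u,v) = (2.75, 0), which is not an integer point.
(u,v)=(2,0): 3·2+6·0=6≤30, 4·2+5·0=8≤11, objective 12.
(u,v)=(1,1): 3·1+6·1=9≤30, 4·1+5·1=9≤11, objective 11.
(u,v)=(1,0): 3·1+6·0=3≤30, 4·1+5·0=4≤11, objective 6.
No feasible integer point exceeds 12.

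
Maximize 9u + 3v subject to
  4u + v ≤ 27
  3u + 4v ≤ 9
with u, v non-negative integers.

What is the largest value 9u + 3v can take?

27

(u,v)=(3,0): 4·3+1·0=12≤27, 3·3+4·0=9≤9, objective 27.
(u,v)=(2,0): 4·2+1·0=8≤27, 3·2+4·0=6≤9, objective 18.
The best lattice point is (3,0), giving 27.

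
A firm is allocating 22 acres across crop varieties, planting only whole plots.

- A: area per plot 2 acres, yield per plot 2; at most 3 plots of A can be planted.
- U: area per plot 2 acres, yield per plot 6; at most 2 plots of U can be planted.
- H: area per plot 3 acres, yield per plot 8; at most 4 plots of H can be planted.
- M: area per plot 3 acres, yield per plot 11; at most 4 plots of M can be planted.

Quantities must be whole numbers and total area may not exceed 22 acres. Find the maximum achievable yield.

This is a bounded integer knapsack.
2×U, 2×H, and 4×M: area 22 ≤ 22, yield 2·6 + 2·8 + 4·11 = 72.
2×U, 3×H, and 3×M: area 22 ≤ 22, yield 2·6 + 3·8 + 3·11 = 69.
Best is 72.

72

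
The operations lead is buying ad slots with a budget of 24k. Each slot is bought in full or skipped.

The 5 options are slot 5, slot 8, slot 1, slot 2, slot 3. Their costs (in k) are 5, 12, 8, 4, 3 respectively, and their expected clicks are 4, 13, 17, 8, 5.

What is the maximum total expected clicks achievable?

slot 8 + slot 1 + slot 3: cost 12 + 8 + 3 = 23 ≤ 24, expected clicks 13 + 17 + 5 = 35.
slot 5 + slot 1 + slot 2 + slot 3: cost 5 + 8 + 4 + 3 = 20 ≤ 24, expected clicks 4 + 17 + 8 + 5 = 34.
slot 8 + slot 1 + slot 2: cost 12 + 8 + 4 = 24 ≤ 24, expected clicks 13 + 17 + 8 = 38.
Best is slot 8, slot 1, and slot 2 with total expected clicks 38.

38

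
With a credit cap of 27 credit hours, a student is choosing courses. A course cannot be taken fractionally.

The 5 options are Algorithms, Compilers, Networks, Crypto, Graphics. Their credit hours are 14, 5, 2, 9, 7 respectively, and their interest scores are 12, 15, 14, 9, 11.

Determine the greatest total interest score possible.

Compilers + Networks + Graphics: credit hours 5 + 2 + 7 = 14 ≤ 27, interest score 15 + 14 + 11 = 40.
Compilers + Networks + Crypto + Graphics: credit hours 5 + 2 + 9 + 7 = 23 ≤ 27, interest score 15 + 14 + 9 + 11 = 49.
Algorithms + Compilers + Networks: credit hours 14 + 5 + 2 = 21 ≤ 27, interest score 12 + 15 + 14 = 41.
Best is Compilers, Networks, Crypto, and Graphics with total interest score 49.

49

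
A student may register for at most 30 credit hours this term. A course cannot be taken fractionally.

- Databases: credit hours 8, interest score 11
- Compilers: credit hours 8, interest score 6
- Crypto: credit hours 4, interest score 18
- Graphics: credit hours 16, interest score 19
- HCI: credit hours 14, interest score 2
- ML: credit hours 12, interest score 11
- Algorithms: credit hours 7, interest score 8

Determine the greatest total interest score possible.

Databases + Compilers + Crypto + Algorithms: credit hours 8 + 8 + 4 + 7 = 27 ≤ 30, interest score 11 + 6 + 18 + 8 = 43.
Crypto + Graphics + Algorithms: credit hours 4 + 16 + 7 = 27 ≤ 30, interest score 18 + 19 + 8 = 45.
Databases + Crypto + Graphics: credit hours 8 + 4 + 16 = 28 ≤ 30, interest score 11 + 18 + 19 = 48.
Best is Databases, Crypto, and Graphics with total interest score 48.

48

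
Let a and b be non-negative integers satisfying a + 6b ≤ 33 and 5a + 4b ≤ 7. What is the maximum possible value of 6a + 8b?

The continuous relaxation peaks at (0, 1.75) with value 14.00; rounding to a feasible lattice point costs some objective.
(a,b)=(0,1): 1·0+6·1=6≤33, 5·0+4·1=4≤7, objective 8.
(a,b)=(1,0): 1·1+6·0=1≤33, 5·1+4·0=5≤7, objective 6.
(a,b)=(0,0): 1·0+6·0=0≤33, 5·0+4·0=0≤7, objective 0.
The best lattice point is (0,1), giving 8.

8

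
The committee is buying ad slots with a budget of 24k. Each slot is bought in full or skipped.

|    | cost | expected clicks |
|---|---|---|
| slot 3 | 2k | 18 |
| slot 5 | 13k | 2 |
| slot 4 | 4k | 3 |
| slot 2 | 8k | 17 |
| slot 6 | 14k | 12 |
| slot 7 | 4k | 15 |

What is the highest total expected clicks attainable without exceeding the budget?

This is an integer program with binary decision variables.
Allowing fractional choices, the relaxed optimum would be about 58.6, but ad slots are indivisible.
slot 3 + slot 2 + slot 7: cost 2 + 8 + 4 = 14 ≤ 24, expected clicks 18 + 17 + 15 = 50.
slot 3 + slot 4 + slot 2 + slot 7: cost 2 + 4 + 8 + 4 = 18 ≤ 24, expected clicks 18 + 3 + 17 + 15 = 53.
slot 3 + slot 4 + slot 6 + slot 7: cost 2 + 4 + 14 + 4 = 24 ≤ 24, expected clicks 18 + 3 + 12 + 15 = 48.
Best is slot 3, slot 4, slot 2, and slot 7 with total expected clicks 53.

53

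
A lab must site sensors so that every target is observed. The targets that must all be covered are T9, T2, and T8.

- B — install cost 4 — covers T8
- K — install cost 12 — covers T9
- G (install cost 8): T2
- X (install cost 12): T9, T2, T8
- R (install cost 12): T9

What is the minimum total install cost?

This is an integer covering problem.
X alone covers T9, T2, T8 — every target.
Total install cost: 12.

12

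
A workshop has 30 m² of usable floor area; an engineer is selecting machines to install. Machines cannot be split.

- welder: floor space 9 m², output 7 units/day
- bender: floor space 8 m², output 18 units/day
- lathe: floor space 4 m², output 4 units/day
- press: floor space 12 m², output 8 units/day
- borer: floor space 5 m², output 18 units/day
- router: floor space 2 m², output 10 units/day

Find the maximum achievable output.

Take welder, bender, lathe, borer, and router: floor space 9 + 8 + 4 + 5 + 2 = 28 ≤ 30, output 7 + 18 + 4 + 18 + 10 = 57.
No other feasible combination does better.

57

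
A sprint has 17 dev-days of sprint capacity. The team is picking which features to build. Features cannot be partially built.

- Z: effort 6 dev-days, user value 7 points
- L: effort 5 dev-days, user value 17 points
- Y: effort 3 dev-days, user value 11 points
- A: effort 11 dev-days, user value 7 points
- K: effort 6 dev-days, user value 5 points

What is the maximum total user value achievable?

Allowing fractional choices, the relaxed optimum would be about 37.5, but features are indivisible.
Z + L + Y: effort 6 + 5 + 3 = 14 ≤ 17, user value 7 + 17 + 11 = 35.
L + Y + K: effort 5 + 3 + 6 = 14 ≤ 17, user value 17 + 11 + 5 = 33.
Z + L + K: effort 6 + 5 + 6 = 17 ≤ 17, user value 7 + 17 + 5 = 29.
Best is Z, L, and Y with total user value 35.

35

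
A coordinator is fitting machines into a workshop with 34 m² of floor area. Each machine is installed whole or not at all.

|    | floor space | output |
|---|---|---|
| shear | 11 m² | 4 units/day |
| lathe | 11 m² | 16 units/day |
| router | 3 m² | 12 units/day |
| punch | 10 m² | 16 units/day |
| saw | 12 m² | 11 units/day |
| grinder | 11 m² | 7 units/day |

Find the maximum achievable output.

Allowing fractional choices, the relaxed optimum would be about 53.2, but machines are indivisible.
router + punch + saw: floor space 3 + 10 + 12 = 25 ≤ 34, output 12 + 16 + 11 = 39.
lathe + punch + saw: floor space 11 + 10 + 12 = 33 ≤ 34, output 16 + 16 + 11 = 43.
lathe + router + punch: floor space 11 + 3 + 10 = 24 ≤ 34, output 16 + 12 + 16 = 44.
Best is lathe, router, and punch with total output 44.

44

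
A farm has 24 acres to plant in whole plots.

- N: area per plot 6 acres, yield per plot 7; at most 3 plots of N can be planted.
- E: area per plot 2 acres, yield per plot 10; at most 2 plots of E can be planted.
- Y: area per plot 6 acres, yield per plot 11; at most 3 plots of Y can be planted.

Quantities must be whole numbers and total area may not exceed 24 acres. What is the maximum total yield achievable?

E has the best ratio (10/2); taking only E gives at most 2×10 = 20 (stopped by the supply cap of 2).
Mixing does better — 2×E and 3×Y: area 22 ≤ 24, yield 2·10 + 3·11 = 53.

53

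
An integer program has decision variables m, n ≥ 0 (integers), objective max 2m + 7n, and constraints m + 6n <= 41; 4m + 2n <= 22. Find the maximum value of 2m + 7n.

46

(m,n)=(2,6): 1·2+6·6=38≤41, 4·2+2·6=20≤22, objective 46.
(m,n)=(1,6): 1·1+6·6=37≤41, 4·1+2·6=16≤22, objective 44.
(m,n)=(3,5): 1·3+6·5=33≤41, 4·3+2·5=22≤22, objective 41.
No feasible integer point exceeds 46.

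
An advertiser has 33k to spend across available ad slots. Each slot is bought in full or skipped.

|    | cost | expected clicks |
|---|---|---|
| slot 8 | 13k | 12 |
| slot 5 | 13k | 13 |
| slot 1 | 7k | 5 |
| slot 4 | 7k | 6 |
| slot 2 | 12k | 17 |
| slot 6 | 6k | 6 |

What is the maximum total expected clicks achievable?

This is an integer program with binary decision variables.
Allowing fractional choices, the relaxed optimum would be about 37.8, but ad slots are indivisible.
slot 5 + slot 2 + slot 6: cost 13 + 12 + 6 = 31 ≤ 33, expected clicks 13 + 17 + 6 = 36.
slot 5 + slot 4 + slot 2: cost 13 + 7 + 12 = 32 ≤ 33, expected clicks 13 + 6 + 17 = 36.
slot 8 + slot 2 + slot 6: cost 13 + 12 + 6 = 31 ≤ 33, expected clicks 12 + 17 + 6 = 35.
The maximum expected clicks is 36; one optimal choice is slot 5, slot 2, and slot 6.

36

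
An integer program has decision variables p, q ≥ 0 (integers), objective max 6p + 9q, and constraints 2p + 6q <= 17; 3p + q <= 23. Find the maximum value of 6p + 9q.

42

Relaxing integrality, the LP optimum is 48.19 at (p,q) = (7.56, 0.312), which is not an integer point.
(p,q)=(7,0): 2·7+6·0=14≤17, 3·7+1·0=21≤23, objective 42.
(p,q)=(6,0): 2·6+6·0=12≤17, 3·6+1·0=18≤23, objective 36.
The best lattice point is (7,0), giving 42.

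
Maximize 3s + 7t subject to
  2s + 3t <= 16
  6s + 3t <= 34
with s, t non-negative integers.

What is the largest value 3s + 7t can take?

(s,t)=(0,5): 2·0+3·5=15≤16, 6·0+3·5=15≤34, objective 35.
(s,t)=(1,4): 2·1+3·4=14≤16, 6·1+3·4=18≤34, objective 31.
(s,t)=(0,4): 2·0+3·4=12≤16, 6·0+3·4=12≤34, objective 28.
No feasible integer point exceeds 35.

35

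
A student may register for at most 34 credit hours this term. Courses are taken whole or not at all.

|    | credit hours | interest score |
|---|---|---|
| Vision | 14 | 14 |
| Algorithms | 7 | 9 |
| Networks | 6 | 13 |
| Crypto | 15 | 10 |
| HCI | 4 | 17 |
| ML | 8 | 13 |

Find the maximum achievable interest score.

Take Vision, Networks, HCI, and ML: credit hours 14 + 6 + 4 + 8 = 32 ≤ 34, interest score 14 + 13 + 17 + 13 = 57.
No other feasible combination does better.

57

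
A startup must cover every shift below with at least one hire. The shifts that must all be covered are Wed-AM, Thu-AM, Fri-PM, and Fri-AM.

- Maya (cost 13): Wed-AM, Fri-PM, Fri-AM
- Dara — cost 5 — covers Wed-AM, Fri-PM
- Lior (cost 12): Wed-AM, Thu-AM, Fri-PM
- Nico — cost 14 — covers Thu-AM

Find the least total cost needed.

This is an integer covering problem.
The greedy cost-per-new-shift heuristic would pick Dara, Lior, and Maya for 30, but a cheaper cover exists.
Choose Maya and Lior: together they cover Wed-AM, Thu-AM, Fri-PM, Fri-AM — every shift.
Total cost: 13 + 12 = 25.
No cover costs less than 25.

25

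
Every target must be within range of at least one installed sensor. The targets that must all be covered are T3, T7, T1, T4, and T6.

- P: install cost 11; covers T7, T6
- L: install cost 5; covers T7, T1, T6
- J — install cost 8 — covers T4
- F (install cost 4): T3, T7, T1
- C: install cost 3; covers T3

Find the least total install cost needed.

16

This is an integer covering problem.
Choose L, J, and C: together they cover T3, T7, T1, T4, T6 — every target.
Total install cost: 5 + 8 + 3 = 16.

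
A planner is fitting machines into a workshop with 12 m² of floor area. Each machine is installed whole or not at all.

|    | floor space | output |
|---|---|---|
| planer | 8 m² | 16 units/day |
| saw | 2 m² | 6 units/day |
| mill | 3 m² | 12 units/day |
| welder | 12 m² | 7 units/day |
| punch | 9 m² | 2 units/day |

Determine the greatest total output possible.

Allowing fractional choices, the relaxed optimum would be about 32.0, but machines are indivisible.
planer + mill: floor space 8 + 3 = 11 ≤ 12, output 16 + 12 = 28.
planer + saw: floor space 8 + 2 = 10 ≤ 12, output 16 + 6 = 22.
saw + mill: floor space 2 + 3 = 5 ≤ 12, output 6 + 12 = 18.
Best is planer and mill with total output 28.

28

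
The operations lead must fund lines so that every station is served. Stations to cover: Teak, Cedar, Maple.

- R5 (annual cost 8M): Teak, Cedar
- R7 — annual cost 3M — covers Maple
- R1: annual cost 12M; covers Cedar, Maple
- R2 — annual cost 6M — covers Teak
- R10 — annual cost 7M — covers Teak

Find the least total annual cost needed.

This is a weighted set-cover instance.
Choose R5 and R7: together they cover Teak, Cedar, Maple — every station.
Total annual cost: 8 + 3 = 11.

11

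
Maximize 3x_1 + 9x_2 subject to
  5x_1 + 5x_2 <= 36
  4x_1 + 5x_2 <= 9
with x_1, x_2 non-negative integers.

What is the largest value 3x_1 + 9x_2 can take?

The continuous relaxation peaks at (0, 1.8) with value 16.20; rounding to a feasible lattice point costs some objective.
(x_1,x_2)=(1,1): 5·1+5·1=10≤36, 4·1+5·1=9≤9, objective 12.
(x_1,x_2)=(0,1): 5·0+5·1=5≤36, 4·0+5·1=5≤9, objective 9.
(x_1,x_2)=(2,0): 5·2+5·0=10≤36, 4·2+5·0=8≤9, objective 6.
The best lattice point is (1,1), giving 12.

12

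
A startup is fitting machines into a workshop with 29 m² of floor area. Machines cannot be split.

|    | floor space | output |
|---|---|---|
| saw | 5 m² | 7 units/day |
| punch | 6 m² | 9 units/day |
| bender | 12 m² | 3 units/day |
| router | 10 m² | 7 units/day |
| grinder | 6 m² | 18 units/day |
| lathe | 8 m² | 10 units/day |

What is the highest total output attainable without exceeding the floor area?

44

Allowing fractional choices, the relaxed optimum would be about 46.8, but machines are indivisible.
saw + router + grinder + lathe: floor space 5 + 10 + 6 + 8 = 29 ≤ 29, output 7 + 7 + 18 + 10 = 42.
saw + punch + grinder + lathe: floor space 5 + 6 + 6 + 8 = 25 ≤ 29, output 7 + 9 + 18 + 10 = 44.
Best is saw, punch, grinder, and lathe with total output 44.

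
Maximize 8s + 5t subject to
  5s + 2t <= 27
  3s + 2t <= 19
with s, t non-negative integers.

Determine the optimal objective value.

49

The continuous relaxation peaks at (4, 3.5) with value 49.50; rounding to a feasible lattice point costs some objective.
(s,t)=(3,5): 5·3+2·5=25≤27, 3·3+2·5=19≤19, objective 49.
(s,t)=(4,3): 5·4+2·3=26≤27, 3·4+2·3=18≤19, objective 47.
No feasible integer point exceeds 49.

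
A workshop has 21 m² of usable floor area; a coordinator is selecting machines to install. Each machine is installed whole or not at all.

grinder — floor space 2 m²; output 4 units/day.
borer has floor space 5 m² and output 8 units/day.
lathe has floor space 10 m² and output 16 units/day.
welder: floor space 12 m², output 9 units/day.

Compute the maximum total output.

Allowing fractional choices, the relaxed optimum would be about 31.0, but machines are indivisible.
grinder + borer + lathe: floor space 2 + 5 + 10 = 17 ≤ 21, output 4 + 8 + 16 = 28.
borer + lathe: floor space 5 + 10 = 15 ≤ 21, output 8 + 16 = 24.
Best is grinder, borer, and lathe with total output 28.

28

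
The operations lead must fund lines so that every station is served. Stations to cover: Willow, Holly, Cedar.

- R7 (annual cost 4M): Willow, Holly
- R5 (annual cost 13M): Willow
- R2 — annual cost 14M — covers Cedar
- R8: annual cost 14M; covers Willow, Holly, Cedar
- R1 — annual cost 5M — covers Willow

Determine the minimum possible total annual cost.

14

The greedy cost-per-new-station heuristic would pick R7 and R2 for 18, but a cheaper cover exists.
R8 alone covers Willow, Holly, Cedar — every station.
Total annual cost: 14.
No cover costs less than 14.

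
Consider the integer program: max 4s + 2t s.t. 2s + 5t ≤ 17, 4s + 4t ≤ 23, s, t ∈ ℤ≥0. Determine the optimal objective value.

20

Relaxing integrality, the LP optimum is 23.00 at (s,t) = (5.75, 0), which is not an integer point.
(s,t)=(5,0): 2·5+5·0=10≤17, 4·5+4·0=20≤23, objective 20.
(s,t)=(4,1): 2·4+5·1=13≤17, 4·4+4·1=20≤23, objective 18.
No feasible integer point exceeds 20.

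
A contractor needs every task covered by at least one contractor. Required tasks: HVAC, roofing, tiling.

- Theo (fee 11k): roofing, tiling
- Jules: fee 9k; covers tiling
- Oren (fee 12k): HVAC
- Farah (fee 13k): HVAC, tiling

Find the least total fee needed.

Choose Theo and Oren: together they cover HVAC, roofing, tiling — every task.
Total fee: 11 + 12 = 23.

23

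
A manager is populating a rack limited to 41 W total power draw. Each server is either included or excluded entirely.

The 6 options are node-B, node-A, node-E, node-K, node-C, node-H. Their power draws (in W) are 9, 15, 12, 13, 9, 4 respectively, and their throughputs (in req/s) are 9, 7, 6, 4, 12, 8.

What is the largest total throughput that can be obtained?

36

This is an integer program with binary decision variables.
node-B + node-E + node-C + node-H: power draw 9 + 12 + 9 + 4 = 34 ≤ 41, throughput 9 + 6 + 12 + 8 = 35.
node-B + node-K + node-C + node-H: power draw 9 + 13 + 9 + 4 = 35 ≤ 41, throughput 9 + 4 + 12 + 8 = 33.
node-B + node-A + node-C + node-H: power draw 9 + 15 + 9 + 4 = 37 ≤ 41, throughput 9 + 7 + 12 + 8 = 36.
Best is node-B, node-A, node-C, and node-H with total throughput 36.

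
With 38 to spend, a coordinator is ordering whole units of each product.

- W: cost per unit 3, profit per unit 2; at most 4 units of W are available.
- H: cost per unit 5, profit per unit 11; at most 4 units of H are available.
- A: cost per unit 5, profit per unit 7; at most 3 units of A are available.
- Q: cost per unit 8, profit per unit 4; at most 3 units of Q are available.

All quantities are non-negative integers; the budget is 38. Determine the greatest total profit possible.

67

This is a bounded integer knapsack.
Take 1×W, 4×H, and 3×A: cost 38 ≤ 38, profit 1·2 + 4·11 + 3·7 = 67.
H has the best ratio (11/5) and is taken to its limit of 4; remaining capacity is filled optimally with the others.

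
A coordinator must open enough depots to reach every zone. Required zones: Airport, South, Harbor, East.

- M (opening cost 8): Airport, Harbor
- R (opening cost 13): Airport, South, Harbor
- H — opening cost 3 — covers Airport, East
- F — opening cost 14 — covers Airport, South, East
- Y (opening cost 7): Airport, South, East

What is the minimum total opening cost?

The greedy cost-per-new-zone heuristic would pick H and R for 16, but a cheaper cover exists.
Choose M and Y: together they cover Airport, South, Harbor, East — every zone.
Total opening cost: 8 + 7 = 15.
No cover costs less than 15.

15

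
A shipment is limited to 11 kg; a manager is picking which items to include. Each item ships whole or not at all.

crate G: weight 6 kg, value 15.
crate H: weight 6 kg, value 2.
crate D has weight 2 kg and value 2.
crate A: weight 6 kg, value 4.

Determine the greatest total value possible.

17

This is an integer program with binary decision variables.
Allowing fractional choices, the relaxed optimum would be about 19.0, but items are indivisible.
crate G: weight 6 ≤ 11, value 15.
crate G + crate D: weight 6 + 2 = 8 ≤ 11, value 15 + 2 = 17.
crate D + crate A: weight 2 + 6 = 8 ≤ 11, value 2 + 4 = 6.
Best is crate G and crate D with total value 17.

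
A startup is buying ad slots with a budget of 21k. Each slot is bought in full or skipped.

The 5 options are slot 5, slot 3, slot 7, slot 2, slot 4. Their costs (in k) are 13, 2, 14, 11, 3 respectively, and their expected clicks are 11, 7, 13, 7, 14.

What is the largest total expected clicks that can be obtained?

34

This is an integer program with binary decision variables.
slot 5 + slot 3 + slot 4: cost 13 + 2 + 3 = 18 ≤ 21, expected clicks 11 + 7 + 14 = 32.
slot 3 + slot 7 + slot 4: cost 2 + 14 + 3 = 19 ≤ 21, expected clicks 7 + 13 + 14 = 34.
Best is slot 3, slot 7, and slot 4 with total expected clicks 34.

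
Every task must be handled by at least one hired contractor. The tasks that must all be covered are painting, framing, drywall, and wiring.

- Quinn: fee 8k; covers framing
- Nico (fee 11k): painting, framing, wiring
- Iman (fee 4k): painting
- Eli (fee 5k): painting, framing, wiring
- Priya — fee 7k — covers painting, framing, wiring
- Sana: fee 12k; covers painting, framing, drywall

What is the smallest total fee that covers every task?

Choose Eli and Sana: together they cover painting, framing, drywall, wiring — every task.
Total fee: 5 + 12 = 17.
No cover costs less than 17.

17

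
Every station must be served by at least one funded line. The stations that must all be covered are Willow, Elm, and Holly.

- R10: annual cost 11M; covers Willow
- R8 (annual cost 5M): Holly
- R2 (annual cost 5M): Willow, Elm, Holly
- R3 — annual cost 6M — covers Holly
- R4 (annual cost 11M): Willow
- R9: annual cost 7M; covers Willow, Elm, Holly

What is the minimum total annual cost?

5

This is a weighted set-cover instance.
R2 alone covers Willow, Elm, Holly — every station.
Total annual cost: 5.
No cover costs less than 5.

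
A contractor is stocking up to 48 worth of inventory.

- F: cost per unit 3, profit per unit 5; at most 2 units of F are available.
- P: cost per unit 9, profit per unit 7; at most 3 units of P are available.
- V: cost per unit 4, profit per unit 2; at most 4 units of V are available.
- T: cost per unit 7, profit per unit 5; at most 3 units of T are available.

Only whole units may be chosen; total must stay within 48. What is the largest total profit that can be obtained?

F has the best ratio (5/3); taking only F gives at most 2×5 = 10 (stopped by the supply cap of 2).
Mixing does better — 2×F, 3×P, and 2×T: cost 47 ≤ 48, profit 2·5 + 3·7 + 2·5 = 41.

41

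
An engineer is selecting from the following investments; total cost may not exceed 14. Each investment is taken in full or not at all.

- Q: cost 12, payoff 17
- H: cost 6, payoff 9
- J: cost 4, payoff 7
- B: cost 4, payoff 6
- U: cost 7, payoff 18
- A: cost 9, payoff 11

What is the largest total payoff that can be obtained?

27

Allowing fractional choices, the relaxed optimum would be about 29.5, but investments are indivisible.
B + U: cost 4 + 7 = 11 ≤ 14, payoff 6 + 18 = 24.
J + U: cost 4 + 7 = 11 ≤ 14, payoff 7 + 18 = 25.
H + U: cost 6 + 7 = 13 ≤ 14, payoff 9 + 18 = 27.
Best is H and U with total payoff 27.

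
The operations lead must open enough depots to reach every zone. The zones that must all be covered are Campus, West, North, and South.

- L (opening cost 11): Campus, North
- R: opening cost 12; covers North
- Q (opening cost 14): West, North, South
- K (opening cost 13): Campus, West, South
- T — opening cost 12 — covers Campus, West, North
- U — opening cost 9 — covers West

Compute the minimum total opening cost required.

24

The greedy cost-per-new-zone heuristic would pick T and K for 25, but a cheaper cover exists.
Choose L and K: together they cover Campus, West, North, South — every zone.
Total opening cost: 11 + 13 = 24.
No cover costs less than 24.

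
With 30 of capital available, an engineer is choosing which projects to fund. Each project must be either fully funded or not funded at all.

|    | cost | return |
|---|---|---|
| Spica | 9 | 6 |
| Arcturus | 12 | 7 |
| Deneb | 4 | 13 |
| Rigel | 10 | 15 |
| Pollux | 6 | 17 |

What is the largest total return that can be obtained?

Treat it as a binary knapsack problem.
Take Spica, Deneb, Rigel, and Pollux: cost 9 + 4 + 10 + 6 = 29 ≤ 30, return 6 + 13 + 15 + 17 = 51.
No other feasible combination does better.

51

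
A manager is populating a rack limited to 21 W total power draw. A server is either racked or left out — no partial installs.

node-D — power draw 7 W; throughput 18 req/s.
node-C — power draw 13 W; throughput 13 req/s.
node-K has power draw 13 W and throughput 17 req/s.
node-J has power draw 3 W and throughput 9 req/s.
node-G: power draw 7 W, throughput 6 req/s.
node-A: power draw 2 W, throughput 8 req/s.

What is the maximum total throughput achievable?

Allowing fractional choices, the relaxed optimum would be about 46.8, but servers are indivisible.
node-D + node-J + node-A: power draw 7 + 3 + 2 = 12 ≤ 21, throughput 18 + 9 + 8 = 35.
node-D + node-J + node-G + node-A: power draw 7 + 3 + 7 + 2 = 19 ≤ 21, throughput 18 + 9 + 6 + 8 = 41.
node-D + node-K: power draw 7 + 13 = 20 ≤ 21, throughput 18 + 17 = 35.
Best is node-D, node-J, node-G, and node-A with total throughput 41.

41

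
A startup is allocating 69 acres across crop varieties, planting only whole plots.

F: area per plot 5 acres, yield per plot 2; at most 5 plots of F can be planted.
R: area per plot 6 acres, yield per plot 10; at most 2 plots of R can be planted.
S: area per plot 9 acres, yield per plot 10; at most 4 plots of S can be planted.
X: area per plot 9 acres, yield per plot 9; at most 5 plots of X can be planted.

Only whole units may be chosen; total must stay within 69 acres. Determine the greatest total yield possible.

78

R has the best ratio (10/6); taking only R gives at most 2×10 = 20 (stopped by the supply cap of 2).
Mixing does better — 2×R, 4×S, and 2×X: area 66 ≤ 69, yield 2·10 + 4·10 + 2·9 = 78.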